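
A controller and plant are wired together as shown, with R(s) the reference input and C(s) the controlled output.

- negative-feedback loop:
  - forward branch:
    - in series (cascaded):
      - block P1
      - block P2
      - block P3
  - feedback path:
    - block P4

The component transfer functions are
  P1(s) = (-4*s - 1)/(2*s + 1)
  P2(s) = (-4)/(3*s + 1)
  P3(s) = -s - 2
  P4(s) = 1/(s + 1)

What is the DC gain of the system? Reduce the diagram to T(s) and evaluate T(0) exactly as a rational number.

Step 1: multiply P1, P2, P3 (series), giving (-16*s^2 - 36*s - 8)/(6*s^2 + 5*s + 1)
Step 2: feedback reduction of (P1*P2*P3), P4, giving (-16*s^3 - 52*s^2 - 44*s - 8)/(6*s^3 - 5*s^2 - 30*s - 7)
The step-2 result is T(s). Setting s = 0: T(0) = -8/(-7) = 8/7.

Final answer: 8/7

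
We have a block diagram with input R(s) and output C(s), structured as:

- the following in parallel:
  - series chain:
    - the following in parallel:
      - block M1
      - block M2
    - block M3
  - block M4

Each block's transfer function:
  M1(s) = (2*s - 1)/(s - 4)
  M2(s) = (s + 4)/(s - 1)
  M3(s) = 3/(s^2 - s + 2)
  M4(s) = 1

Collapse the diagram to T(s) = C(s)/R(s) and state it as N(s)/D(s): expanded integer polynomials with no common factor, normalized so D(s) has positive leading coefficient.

First reduce the diagram to T(s).

Step 1: sum the parallel branches M1, M2, giving (3*s^2 - 3*s - 15)/(s^2 - 5*s + 4)
Step 2: series reduction of (M1+M2), M3, giving (9*s^2 - 9*s - 45)/(s^4 - 6*s^3 + 11*s^2 - 14*s + 8)
Step 3: reduce the parallel group ((M1+M2)*M3), M4; the result is T(s) itself (integer coefficients, no common factor, positive leading denominator coefficient)

Answer: (s^4 - 6*s^3 + 20*s^2 - 23*s - 37)/(s^4 - 6*s^3 + 11*s^2 - 14*s + 8)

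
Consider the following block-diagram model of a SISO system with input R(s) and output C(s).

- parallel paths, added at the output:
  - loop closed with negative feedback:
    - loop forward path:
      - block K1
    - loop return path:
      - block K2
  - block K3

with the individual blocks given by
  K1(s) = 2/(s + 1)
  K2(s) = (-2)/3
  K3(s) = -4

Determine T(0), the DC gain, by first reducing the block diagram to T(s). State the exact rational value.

Step 1: close the feedback loop around K1, K2: 6/(3*s - 1)
Step 2: combine [K1/(1+K1*K2)], K3 in parallel: (10 - 12*s)/(3*s - 1)
That last expression is T(s); at s = 0 only the constant terms survive, so T(0) = 10/(-1) = -10.

Answer: -10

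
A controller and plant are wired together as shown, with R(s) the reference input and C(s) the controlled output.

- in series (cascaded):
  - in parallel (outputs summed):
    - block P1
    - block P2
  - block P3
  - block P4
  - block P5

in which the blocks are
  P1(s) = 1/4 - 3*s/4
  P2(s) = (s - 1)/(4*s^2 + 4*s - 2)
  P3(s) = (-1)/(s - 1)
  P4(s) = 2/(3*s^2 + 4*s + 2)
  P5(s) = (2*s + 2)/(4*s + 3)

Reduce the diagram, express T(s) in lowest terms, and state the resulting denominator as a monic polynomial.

1. sum the parallel branches P1, P2: (-6*s^3 - 4*s^2 + 7*s - 3)/(8*s^2 + 8*s - 4)
2. reduce the series chain (P1+P2), P3, P4, P5: (6*s^4 + 10*s^3 - 3*s^2 - 4*s + 3)/(24*s^6 + 50*s^5 + 4*s^4 - 51*s^3 - 35*s^2 + 2*s + 6)
Step 2 gives the fully reduced T(s), with no common factor left to cancel. The denominator's leading coefficient is 24, so divide each of its coefficients by 24 to get the monic form.

Therefore the answer is s^6 + 25*s^5/12 + s^4/6 - 17*s^3/8 - 35*s^2/24 + s/12 + 1/4.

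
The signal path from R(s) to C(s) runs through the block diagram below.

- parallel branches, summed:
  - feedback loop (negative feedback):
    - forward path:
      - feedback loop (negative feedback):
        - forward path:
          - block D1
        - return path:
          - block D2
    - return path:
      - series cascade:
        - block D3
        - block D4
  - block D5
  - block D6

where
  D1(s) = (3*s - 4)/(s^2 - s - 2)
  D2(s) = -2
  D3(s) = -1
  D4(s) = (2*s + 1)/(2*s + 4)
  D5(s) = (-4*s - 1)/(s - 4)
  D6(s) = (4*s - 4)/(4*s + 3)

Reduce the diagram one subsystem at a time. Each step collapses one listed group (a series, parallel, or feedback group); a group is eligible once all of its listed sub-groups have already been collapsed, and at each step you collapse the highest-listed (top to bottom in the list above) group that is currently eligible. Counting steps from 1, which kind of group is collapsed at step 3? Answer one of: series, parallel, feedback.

Step 1. close the feedback loop around D1, D2
Step 2. cascade D3, D4
Step 3. feedback reduction of [D1/(1+D1*D2)], (D3*D4)
Step 4. add [[D1/(1+D1*D2)]/(1+[D1/(1+D1*D2)]*(D3*D4))], D5, D6 (parallel)
Step 3 collapses a feedback group.

Answer: feedback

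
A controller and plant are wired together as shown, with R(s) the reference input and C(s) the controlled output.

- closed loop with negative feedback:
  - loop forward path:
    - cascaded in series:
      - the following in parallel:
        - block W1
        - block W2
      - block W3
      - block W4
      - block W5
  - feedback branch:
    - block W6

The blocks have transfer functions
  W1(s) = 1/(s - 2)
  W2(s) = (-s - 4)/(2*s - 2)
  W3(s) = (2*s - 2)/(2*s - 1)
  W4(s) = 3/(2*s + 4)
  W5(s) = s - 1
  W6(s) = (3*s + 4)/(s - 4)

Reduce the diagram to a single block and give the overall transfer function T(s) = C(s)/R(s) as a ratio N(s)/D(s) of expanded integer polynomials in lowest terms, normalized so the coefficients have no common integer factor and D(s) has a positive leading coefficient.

First reduce the diagram to T(s).

Step 1: combine W1, W2 in parallel -> (6 - s^2)/(2*s^2 - 6*s + 4)
Step 2: reduce the series chain (W1+W2), W3, W4, W5 -> (-3*s^3 + 3*s^2 + 18*s - 18)/(4*s^3 - 2*s^2 - 16*s + 8)
Step 3: feedback reduction of ((W1+W2)*W3*W4*W5), W6: this yields T(s), and no further normalization is needed

Answer: (3*s^4 - 15*s^3 - 6*s^2 + 90*s - 72)/(5*s^4 + 21*s^3 - 58*s^2 - 90*s + 104)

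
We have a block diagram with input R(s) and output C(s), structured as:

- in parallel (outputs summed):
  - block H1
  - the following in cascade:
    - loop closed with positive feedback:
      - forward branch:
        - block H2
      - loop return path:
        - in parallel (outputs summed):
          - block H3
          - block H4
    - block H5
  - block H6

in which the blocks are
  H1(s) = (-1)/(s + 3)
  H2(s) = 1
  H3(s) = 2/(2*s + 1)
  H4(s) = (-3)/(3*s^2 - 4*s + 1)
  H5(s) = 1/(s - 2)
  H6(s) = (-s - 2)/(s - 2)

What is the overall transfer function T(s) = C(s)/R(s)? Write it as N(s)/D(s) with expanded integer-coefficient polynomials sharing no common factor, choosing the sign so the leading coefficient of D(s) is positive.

Step 1 - parallel reduction of H3, H4; result (6*s^2 - 14*s - 1)/(6*s^3 - 5*s^2 - 2*s + 1)
Step 2 - feedback reduction of H2, (H3+H4); result (6*s^3 - 5*s^2 - 2*s + 1)/(6*s^3 - 11*s^2 + 12*s + 2)
Step 3 - reduce the series chain [H2/(1-H2*(H3+H4))], H5; result (6*s^3 - 5*s^2 - 2*s + 1)/(6*s^4 - 23*s^3 + 34*s^2 - 22*s - 4)
Step 4 - add H1, ([H2/(1-H2*(H3+H4))]*H5), H6 (parallel), which is the overall transfer function T(s) = C(s)/R(s) in lowest terms

Hence the answer: (-6*s^5 - 19*s^4 + 43*s^3 - 47*s^2 - 65*s - 5)/(6*s^5 - 5*s^4 - 35*s^3 + 80*s^2 - 70*s - 12)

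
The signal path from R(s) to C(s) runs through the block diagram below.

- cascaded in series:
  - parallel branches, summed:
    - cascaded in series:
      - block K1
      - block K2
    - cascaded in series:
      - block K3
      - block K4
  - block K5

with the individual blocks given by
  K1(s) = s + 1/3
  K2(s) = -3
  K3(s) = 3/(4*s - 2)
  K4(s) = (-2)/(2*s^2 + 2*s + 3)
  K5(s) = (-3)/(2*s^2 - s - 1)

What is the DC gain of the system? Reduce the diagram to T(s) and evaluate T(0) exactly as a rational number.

1. multiply K1, K2 (series) = -3*s - 1
2. combine K3, K4 in series = (-3)/(4*s^3 + 2*s^2 + 4*s - 3)
3. add (K1*K2), (K3*K4) (parallel) = (-12*s^4 - 10*s^3 - 14*s^2 + 5*s)/(4*s^3 + 2*s^2 + 4*s - 3)
4. cascade ((K1*K2)+(K3*K4)), K5 = (36*s^4 + 30*s^3 + 42*s^2 - 15*s)/(8*s^5 + 2*s^3 - 12*s^2 - s + 3)
Evaluating the step-4 result (the overall T(s)) at s = 0 gives T(0) = 0/3 = 0.

Therefore the answer is 0.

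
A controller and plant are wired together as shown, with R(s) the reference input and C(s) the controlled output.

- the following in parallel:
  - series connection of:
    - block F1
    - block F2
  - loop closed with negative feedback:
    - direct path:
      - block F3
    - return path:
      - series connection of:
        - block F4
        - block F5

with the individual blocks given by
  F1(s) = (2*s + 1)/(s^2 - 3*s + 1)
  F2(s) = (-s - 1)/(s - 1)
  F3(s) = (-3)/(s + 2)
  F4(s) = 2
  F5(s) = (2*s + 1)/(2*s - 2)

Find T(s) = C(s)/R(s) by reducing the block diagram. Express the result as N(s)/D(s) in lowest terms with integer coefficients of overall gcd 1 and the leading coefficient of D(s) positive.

1. series reduction of F1, F2 = (-2*s^2 - 3*s - 1)/(s^3 - 4*s^2 + 4*s - 1)
2. combine F4, F5 in series = (2*s + 1)/(s - 1)
3. apply the feedback formula to F3, (F4*F5) = (3 - 3*s)/(s^2 - 5*s - 5)
4. parallel reduction of (F1*F2), [F3/(1+F3*(F4*F5))], which is the overall transfer function T(s) = C(s)/R(s) in lowest terms

Hence the answer: (-5*s^4 + 22*s^3 + 35*s + 2)/(s^5 - 9*s^4 + 19*s^3 - s^2 - 15*s + 5)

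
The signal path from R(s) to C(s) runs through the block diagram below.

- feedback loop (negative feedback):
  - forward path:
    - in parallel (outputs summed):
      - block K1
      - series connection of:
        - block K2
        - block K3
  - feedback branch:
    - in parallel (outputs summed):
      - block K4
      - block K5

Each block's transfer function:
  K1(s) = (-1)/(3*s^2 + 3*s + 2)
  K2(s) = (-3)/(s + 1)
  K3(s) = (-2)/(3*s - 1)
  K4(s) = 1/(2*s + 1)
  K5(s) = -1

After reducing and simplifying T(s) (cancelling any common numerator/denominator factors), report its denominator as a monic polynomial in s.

The answer is s^5 + 13*s^4/6 + s^3/6 - 7*s^2/6 - 29*s/18 - 1/9.

Reasoning:
Step 1. multiply K2, K3 (series); result 6/(3*s^2 + 2*s - 1)
Step 2. sum the parallel branches K1, (K2*K3); result (15*s^2 + 16*s + 13)/(9*s^4 + 15*s^3 + 9*s^2 + s - 2)
Step 3. add K4, K5 (parallel); result (-2*s)/(2*s + 1)
Step 4. feedback reduction of (K1+(K2*K3)), (K4+K5); result (30*s^3 + 47*s^2 + 42*s + 13)/(18*s^5 + 39*s^4 + 3*s^3 - 21*s^2 - 29*s - 2)
The result of step 4 is T(s) in lowest terms. Its denominator has leading coefficient 18; dividing the denominator through by 18 makes it monic.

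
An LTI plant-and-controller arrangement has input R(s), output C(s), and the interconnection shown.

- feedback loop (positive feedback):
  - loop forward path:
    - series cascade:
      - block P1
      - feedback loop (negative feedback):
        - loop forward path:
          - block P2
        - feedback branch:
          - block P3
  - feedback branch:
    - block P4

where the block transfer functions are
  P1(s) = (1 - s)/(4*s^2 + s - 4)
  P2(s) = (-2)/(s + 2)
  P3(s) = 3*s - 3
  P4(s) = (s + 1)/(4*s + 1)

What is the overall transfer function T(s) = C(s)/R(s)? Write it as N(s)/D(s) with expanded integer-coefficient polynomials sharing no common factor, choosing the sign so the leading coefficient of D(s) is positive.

Answer: (-8*s^2 + 6*s + 2)/(80*s^4 - 88*s^3 - 137*s^2 + 100*s + 30)

Working:
Step 1. reduce the feedback loop with forward P2 and return P3 = 2/(5*s - 8)
Step 2. combine P1, [P2/(1+P2*P3)] in series = (2 - 2*s)/(20*s^3 - 27*s^2 - 28*s + 32)
Step 3. apply the feedback formula to (P1*[P2/(1+P2*P3)]), P4, which is the overall transfer function T(s) = C(s)/R(s) in lowest terms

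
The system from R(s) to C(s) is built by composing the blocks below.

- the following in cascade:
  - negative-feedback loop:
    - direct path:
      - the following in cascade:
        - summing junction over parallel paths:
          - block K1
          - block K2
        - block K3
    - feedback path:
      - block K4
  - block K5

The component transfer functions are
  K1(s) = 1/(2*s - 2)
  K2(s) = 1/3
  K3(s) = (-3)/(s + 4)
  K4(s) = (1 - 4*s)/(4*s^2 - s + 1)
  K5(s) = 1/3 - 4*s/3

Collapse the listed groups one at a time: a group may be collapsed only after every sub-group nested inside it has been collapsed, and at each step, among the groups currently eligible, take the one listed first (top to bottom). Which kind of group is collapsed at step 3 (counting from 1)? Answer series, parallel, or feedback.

Step 1. add K1, K2 (parallel)
Step 2. cascade (K1+K2), K3
Step 3. apply the feedback formula to ((K1+K2)*K3), K4
Step 4. multiply [((K1+K2)*K3)/(1+((K1+K2)*K3)*K4)], K5 (series)
Step 3 collapses a feedback group.

Hence the answer: feedback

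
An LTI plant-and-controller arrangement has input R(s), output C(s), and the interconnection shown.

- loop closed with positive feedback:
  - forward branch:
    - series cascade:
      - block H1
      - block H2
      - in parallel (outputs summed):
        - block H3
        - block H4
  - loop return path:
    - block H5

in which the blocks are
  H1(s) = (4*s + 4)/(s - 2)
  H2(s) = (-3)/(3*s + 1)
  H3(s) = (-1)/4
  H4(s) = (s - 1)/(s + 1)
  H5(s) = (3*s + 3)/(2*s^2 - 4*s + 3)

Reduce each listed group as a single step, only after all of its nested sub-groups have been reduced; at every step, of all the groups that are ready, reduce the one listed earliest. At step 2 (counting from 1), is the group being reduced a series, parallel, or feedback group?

Step 1. sum the parallel branches H3, H4
Step 2. series reduction of H1, H2, (H3+H4)
Step 3. reduce the feedback loop with forward (H1*H2*(H3+H4)) and return H5
Step 2: series.

Hence the answer: series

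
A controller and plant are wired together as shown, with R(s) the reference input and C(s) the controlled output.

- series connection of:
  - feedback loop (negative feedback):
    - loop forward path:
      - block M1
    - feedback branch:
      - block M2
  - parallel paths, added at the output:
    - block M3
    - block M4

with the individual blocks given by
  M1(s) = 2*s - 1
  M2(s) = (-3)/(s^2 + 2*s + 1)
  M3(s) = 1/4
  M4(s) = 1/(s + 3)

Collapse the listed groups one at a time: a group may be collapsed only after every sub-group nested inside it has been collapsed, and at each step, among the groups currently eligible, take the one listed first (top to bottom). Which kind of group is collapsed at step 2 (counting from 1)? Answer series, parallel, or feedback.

1. collapse the loop (M1 forward, M2 return)
2. combine M3, M4 in parallel
3. multiply [M1/(1+M1*M2)], (M3+M4) (series)
The group at step 2 is a parallel group.

Hence the answer: parallel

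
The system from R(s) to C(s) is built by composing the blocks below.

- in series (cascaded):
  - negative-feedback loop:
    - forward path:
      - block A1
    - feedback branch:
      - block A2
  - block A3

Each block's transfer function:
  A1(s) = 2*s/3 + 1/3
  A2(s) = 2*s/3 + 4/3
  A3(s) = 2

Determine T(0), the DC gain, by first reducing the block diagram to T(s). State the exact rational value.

Reducing step by step:

Step 1. close the feedback loop around A1, A2, giving (6*s + 3)/(4*s^2 + 10*s + 13)
Step 2. series reduction of [A1/(1+A1*A2)], A3, giving (12*s + 6)/(4*s^2 + 10*s + 13)
Evaluating the step-2 result (the overall T(s)) at s = 0 gives T(0) = 6/13.

Answer: 6/13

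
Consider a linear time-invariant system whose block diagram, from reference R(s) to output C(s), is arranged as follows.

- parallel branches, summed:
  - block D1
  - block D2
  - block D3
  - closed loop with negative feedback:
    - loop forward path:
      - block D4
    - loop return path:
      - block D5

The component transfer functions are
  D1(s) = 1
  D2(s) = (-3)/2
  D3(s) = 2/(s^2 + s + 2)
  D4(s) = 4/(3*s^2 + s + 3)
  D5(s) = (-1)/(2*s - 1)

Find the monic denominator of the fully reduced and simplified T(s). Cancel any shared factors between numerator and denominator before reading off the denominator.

1. feedback reduction of D4, D5: (8*s - 4)/(6*s^3 - s^2 + 5*s - 7)
2. add D1, D2, D3, [D4/(1+D4*D5)] (parallel): (-6*s^5 - 5*s^4 + 24*s^3 + 8*s^2 + 41*s - 30)/(12*s^5 + 10*s^4 + 32*s^3 - 8*s^2 + 6*s - 28)
No further cancellation is possible in the step-2 result, so that is T(s). Its denominator becomes monic after dividing by the leading coefficient 12.

Therefore the answer is s^5 + 5*s^4/6 + 8*s^3/3 - 2*s^2/3 + s/2 - 7/3.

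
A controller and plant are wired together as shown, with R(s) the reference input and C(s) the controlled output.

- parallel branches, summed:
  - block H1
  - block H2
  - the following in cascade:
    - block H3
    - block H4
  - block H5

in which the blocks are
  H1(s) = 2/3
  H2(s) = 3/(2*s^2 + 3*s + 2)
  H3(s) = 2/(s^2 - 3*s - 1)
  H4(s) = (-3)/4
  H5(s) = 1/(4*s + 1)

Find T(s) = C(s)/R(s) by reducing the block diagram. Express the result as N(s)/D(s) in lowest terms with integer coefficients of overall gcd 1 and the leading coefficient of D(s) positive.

1. multiply H3, H4 (series); result (-3)/(2*s^2 - 6*s - 2)
2. add H1, H2, (H3*H4), H5 (parallel), giving the overall T(s)

Final answer: (32*s^5 - 28*s^4 - 174*s^3 - 558*s^2 - 347*s - 56)/(48*s^5 - 60*s^4 - 234*s^3 - 270*s^2 - 102*s - 12)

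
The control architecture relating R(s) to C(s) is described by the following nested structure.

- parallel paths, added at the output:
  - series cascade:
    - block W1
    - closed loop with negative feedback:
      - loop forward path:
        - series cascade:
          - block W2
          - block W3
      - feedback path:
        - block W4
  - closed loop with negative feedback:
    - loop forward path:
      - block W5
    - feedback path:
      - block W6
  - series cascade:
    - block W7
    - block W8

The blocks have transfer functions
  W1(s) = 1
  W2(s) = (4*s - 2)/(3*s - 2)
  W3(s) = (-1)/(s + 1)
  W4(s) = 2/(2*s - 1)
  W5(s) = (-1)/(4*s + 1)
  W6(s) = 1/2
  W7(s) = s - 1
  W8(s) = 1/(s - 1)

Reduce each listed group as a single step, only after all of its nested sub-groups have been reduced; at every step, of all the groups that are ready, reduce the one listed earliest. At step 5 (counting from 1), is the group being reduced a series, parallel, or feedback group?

[1] combine W2, W3 in series
[2] feedback reduction of (W2*W3), W4
[3] cascade W1, [(W2*W3)/(1+(W2*W3)*W4)]
[4] reduce the feedback loop with forward W5 and return W6
[5] reduce the series chain W7, W8
[6] sum the parallel branches (W1*[(W2*W3)/(1+(W2*W3)*W4)]), [W5/(1+W5*W6)], (W7*W8)
The group at step 5 is a series group.

Answer: series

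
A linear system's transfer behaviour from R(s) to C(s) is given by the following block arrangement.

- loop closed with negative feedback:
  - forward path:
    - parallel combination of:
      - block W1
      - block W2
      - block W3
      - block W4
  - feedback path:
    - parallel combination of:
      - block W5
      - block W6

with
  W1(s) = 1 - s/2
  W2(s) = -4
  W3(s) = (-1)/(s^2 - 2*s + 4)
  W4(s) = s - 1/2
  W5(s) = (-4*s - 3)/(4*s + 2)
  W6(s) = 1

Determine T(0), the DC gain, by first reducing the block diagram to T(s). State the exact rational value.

[1] sum the parallel branches W1, W2, W3, W4 gives (s^3 - 9*s^2 + 18*s - 30)/(2*s^2 - 4*s + 8)
[2] parallel reduction of W5, W6 gives (-1)/(4*s + 2)
[3] apply the feedback formula to (W1+W2+W3+W4), (W5+W6) gives (4*s^4 - 34*s^3 + 54*s^2 - 84*s - 60)/(7*s^3 - 3*s^2 + 6*s + 46)
Evaluating the step-3 result (the overall T(s)) at s = 0 gives T(0) = -60/46 = -30/23.

Final answer: -30/23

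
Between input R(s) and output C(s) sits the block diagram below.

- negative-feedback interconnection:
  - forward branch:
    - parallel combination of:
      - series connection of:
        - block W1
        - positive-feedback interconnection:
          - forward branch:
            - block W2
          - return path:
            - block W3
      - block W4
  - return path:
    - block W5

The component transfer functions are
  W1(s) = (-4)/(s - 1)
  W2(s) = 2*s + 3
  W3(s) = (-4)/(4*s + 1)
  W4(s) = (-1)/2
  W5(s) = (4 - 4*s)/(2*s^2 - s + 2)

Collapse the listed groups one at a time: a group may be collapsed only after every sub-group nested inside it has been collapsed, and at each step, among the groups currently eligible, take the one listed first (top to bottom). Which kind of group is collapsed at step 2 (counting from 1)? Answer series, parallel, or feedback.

The answer is series.

Reasoning:
[1] collapse the loop (W2 forward, W3 return)
[2] series reduction of W1, [W2/(1-W2*W3)]
[3] combine (W1*[W2/(1-W2*W3)]), W4 in parallel
[4] apply the feedback formula to ((W1*[W2/(1-W2*W3)])+W4), W5
The group at step 2 is a series group.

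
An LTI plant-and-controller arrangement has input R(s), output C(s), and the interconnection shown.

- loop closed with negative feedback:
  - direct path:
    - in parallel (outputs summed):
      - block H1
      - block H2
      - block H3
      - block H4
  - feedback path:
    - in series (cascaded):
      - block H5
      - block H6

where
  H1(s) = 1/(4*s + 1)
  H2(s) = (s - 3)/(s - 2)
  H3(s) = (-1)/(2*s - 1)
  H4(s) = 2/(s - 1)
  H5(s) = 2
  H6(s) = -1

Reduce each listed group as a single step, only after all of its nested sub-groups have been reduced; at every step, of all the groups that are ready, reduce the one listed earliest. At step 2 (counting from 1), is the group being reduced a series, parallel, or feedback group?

Reducing step by step:

[1] add H1, H2, H3, H4 (parallel)
[2] combine H5, H6 in series
[3] close the feedback loop around (H1+H2+H3+H4), (H5*H6)
So the answer for step 2 is series.

Answer: series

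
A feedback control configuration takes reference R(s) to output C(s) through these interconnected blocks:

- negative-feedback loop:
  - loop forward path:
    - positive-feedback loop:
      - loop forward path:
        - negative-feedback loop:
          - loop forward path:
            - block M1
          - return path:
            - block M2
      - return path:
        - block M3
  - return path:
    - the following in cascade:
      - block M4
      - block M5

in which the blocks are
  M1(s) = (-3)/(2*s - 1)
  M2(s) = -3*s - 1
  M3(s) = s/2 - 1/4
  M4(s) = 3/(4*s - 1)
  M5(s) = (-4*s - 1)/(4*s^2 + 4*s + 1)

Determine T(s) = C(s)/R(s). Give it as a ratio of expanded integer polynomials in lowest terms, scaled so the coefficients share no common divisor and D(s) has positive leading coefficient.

The answer is (-192*s^3 - 144*s^2 + 12)/(800*s^4 + 680*s^3 + 60*s^2 + 94*s + 31).

Reasoning:
(1) reduce the feedback loop with forward M1 and return M2, giving (-3)/(11*s + 2)
(2) collapse the loop ([M1/(1+M1*M2)] forward, M3 return), giving (-12)/(50*s + 5)
(3) cascade M4, M5, giving (-12*s - 3)/(16*s^3 + 12*s^2 - 1)
(4) close the feedback loop around [[M1/(1+M1*M2)]/(1-[M1/(1+M1*M2)]*M3)], (M4*M5), giving the overall T(s)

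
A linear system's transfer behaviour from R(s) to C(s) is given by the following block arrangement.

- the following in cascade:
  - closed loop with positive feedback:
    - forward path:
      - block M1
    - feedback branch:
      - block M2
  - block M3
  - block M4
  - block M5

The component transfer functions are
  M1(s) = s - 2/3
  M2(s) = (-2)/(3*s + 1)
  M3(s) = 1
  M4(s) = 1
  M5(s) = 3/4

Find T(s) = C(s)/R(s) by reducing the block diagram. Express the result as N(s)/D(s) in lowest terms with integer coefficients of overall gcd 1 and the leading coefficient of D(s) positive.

Reducing step by step:

[1] feedback reduction of M1, M2 = (9*s^2 - 3*s - 2)/(15*s - 1)
[2] cascade [M1/(1-M1*M2)], M3, M4, M5: this yields T(s), and no further normalization is needed

Answer: (27*s^2 - 9*s - 6)/(60*s - 4)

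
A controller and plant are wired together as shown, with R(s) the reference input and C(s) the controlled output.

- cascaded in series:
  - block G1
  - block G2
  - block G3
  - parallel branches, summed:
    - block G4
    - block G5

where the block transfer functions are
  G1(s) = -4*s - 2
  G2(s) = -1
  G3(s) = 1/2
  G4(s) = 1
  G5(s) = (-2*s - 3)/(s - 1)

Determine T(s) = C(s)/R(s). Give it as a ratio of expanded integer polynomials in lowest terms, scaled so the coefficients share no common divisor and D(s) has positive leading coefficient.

Reducing step by step:

1. parallel reduction of G4, G5 = (-s - 4)/(s - 1)
2. multiply G1, G2, G3, (G4+G5) (series): this yields T(s), and no further normalization is needed

Answer: (-2*s^2 - 9*s - 4)/(s - 1)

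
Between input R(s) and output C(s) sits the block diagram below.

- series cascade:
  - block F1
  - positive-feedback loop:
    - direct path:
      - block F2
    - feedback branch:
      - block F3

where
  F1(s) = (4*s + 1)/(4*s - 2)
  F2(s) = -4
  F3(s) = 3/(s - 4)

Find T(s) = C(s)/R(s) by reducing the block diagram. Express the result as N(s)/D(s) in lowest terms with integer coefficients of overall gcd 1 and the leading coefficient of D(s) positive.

Step 1. reduce the feedback loop with forward F2 and return F3 gives (16 - 4*s)/(s + 8)
Step 2. combine F1, [F2/(1-F2*F3)] in series, which is the overall transfer function T(s) = C(s)/R(s) in lowest terms

Hence the answer: (-8*s^2 + 30*s + 8)/(2*s^2 + 15*s - 8)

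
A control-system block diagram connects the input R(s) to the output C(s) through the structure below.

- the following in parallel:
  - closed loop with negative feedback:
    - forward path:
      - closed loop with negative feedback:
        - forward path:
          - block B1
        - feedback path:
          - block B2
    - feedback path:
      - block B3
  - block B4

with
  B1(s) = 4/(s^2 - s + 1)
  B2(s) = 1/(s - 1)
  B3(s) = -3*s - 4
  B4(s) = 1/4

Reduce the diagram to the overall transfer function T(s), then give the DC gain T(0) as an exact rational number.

[1] apply the feedback formula to B1, B2; result (4*s - 4)/(s^3 - 2*s^2 + 2*s + 3)
[2] close the feedback loop around [B1/(1+B1*B2)], B3; result (4*s - 4)/(s^3 - 14*s^2 - 2*s + 19)
[3] reduce the parallel group [[B1/(1+B1*B2)]/(1+[B1/(1+B1*B2)]*B3)], B4; result (s^3 - 14*s^2 + 14*s + 3)/(4*s^3 - 56*s^2 - 8*s + 76)
The step-3 result is T(s). Setting s = 0: T(0) = 3/76.

Answer: 3/76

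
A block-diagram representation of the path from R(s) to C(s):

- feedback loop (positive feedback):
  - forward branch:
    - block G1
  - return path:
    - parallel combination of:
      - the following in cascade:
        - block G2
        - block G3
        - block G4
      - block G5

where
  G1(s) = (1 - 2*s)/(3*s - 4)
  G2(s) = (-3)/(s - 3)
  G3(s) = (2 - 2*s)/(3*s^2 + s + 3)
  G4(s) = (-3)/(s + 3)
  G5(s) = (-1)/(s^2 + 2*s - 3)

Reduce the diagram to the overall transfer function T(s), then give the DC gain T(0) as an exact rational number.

First reduce the diagram to T(s).

Step 1: multiply G2, G3, G4 (series), giving (18 - 18*s)/(3*s^4 + s^3 - 24*s^2 - 9*s - 27)
Step 2: reduce the parallel group (G2*G3*G4), G5, giving (-3*s^3 - 10*s^2 + 36*s - 9)/(3*s^5 - 2*s^4 - 25*s^3 + 15*s^2 - 18*s + 27)
Step 3: close the feedback loop around G1, ((G2*G3*G4)+G5), giving (-6*s^6 + 7*s^5 + 48*s^4 - 55*s^3 + 51*s^2 - 72*s + 27)/(9*s^6 - 18*s^5 - 73*s^4 + 128*s^3 - 32*s^2 + 99*s - 99)
The step-3 result is T(s). Setting s = 0: T(0) = 27/(-99) = -3/11.

Answer: -3/11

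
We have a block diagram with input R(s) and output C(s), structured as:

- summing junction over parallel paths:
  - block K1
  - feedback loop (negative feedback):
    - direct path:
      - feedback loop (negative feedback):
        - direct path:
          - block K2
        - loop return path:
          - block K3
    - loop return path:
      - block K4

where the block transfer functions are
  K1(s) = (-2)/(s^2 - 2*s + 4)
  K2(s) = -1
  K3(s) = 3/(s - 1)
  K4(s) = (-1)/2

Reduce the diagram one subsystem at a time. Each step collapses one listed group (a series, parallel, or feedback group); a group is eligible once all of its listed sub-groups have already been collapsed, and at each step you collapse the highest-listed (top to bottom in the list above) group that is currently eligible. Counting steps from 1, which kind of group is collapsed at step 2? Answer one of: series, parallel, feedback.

Answer: feedback

Working:
Step 1: feedback reduction of K2, K3
Step 2: apply the feedback formula to [K2/(1+K2*K3)], K4
Step 3: combine K1, [[K2/(1+K2*K3)]/(1+[K2/(1+K2*K3)]*K4)] in parallel
At step 2 the group reduced is feedback.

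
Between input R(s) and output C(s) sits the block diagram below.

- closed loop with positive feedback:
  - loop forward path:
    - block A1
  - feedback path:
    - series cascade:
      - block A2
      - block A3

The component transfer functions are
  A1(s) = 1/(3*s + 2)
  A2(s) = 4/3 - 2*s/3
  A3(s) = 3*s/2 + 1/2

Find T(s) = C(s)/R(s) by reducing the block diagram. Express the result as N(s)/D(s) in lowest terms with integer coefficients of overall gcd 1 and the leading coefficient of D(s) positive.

The answer is 3/(3*s^2 + 4*s + 4).

Reasoning:
Step 1. cascade A2, A3: -s^2 + 5*s/3 + 2/3
Step 2. feedback reduction of A1, (A2*A3): this yields T(s), and no further normalization is needed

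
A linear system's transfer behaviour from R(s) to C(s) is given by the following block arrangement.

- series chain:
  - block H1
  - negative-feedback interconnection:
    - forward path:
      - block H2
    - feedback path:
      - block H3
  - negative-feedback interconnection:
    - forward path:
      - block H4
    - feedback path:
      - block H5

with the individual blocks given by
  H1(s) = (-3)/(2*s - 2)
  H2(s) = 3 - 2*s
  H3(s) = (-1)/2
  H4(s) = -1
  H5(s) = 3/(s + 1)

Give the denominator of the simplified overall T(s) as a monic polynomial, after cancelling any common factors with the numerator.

(1) feedback reduction of H2, H3 -> (6 - 4*s)/(2*s - 1)
(2) apply the feedback formula to H4, H5 -> (-s - 1)/(s - 2)
(3) cascade H1, [H2/(1+H2*H3)], [H4/(1+H4*H5)] -> (-6*s^2 + 3*s + 9)/(2*s^3 - 7*s^2 + 7*s - 2)
T(s) is the step-3 result (common factors already cancelled). Leading coefficient of the denominator: 2. Divide through by 2 for the monic polynomial.

Answer: s^3 - 7*s^2/2 + 7*s/2 - 1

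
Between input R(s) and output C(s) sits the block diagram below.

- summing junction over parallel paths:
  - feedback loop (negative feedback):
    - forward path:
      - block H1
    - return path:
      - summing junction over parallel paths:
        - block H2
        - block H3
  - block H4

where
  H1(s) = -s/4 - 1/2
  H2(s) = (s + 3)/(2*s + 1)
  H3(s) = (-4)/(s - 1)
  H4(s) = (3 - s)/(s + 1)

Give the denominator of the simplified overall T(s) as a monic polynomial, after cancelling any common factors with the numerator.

Answer: s^4 - 11*s^3 - 27*s^2 - 25*s - 10

Working:
Step 1. sum the parallel branches H2, H3 -> (s^2 - 6*s - 7)/(2*s^2 - s - 1)
Step 2. feedback reduction of H1, (H2+H3) -> (2*s^3 + 3*s^2 - 3*s - 2)/(s^3 - 12*s^2 - 15*s - 10)
Step 3. parallel reduction of [H1/(1+H1*(H2+H3))], H4 -> (s^4 + 20*s^3 - 21*s^2 - 40*s - 32)/(s^4 - 11*s^3 - 27*s^2 - 25*s - 10)
Step 3 gives the fully reduced T(s), with no common factor left to cancel. The denominator is already monic (leading coefficient 1).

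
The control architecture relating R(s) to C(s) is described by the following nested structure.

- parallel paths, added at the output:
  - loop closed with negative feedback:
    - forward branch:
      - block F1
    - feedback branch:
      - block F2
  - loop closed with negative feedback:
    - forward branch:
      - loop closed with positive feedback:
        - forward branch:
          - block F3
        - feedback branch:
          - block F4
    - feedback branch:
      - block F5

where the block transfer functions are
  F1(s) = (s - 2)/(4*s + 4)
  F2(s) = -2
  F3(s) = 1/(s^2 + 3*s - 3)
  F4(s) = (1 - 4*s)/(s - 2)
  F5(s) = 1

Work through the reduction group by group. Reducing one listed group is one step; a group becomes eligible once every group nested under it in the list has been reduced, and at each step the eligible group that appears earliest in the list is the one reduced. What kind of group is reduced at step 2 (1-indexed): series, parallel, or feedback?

Reducing step by step:

Step 1: close the feedback loop around F1, F2
Step 2: feedback reduction of F3, F4
Step 3: apply the feedback formula to [F3/(1-F3*F4)], F5
Step 4: parallel reduction of [F1/(1+F1*F2)], [[F3/(1-F3*F4)]/(1+[F3/(1-F3*F4)]*F5)]
So the answer for step 2 is feedback.

Answer: feedback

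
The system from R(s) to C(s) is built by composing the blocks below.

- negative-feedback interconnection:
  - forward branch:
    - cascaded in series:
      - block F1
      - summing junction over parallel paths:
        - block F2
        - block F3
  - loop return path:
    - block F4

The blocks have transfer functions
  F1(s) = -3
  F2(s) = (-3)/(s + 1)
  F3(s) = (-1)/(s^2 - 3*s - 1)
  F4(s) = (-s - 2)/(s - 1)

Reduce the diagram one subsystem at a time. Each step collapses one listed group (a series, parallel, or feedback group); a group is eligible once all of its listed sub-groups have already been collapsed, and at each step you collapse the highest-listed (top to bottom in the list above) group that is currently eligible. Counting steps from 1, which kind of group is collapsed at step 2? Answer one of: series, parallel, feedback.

Answer: series

Working:
[1] reduce the parallel group F2, F3
[2] multiply F1, (F2+F3) (series)
[3] apply the feedback formula to (F1*(F2+F3)), F4
So the answer for step 2 is series.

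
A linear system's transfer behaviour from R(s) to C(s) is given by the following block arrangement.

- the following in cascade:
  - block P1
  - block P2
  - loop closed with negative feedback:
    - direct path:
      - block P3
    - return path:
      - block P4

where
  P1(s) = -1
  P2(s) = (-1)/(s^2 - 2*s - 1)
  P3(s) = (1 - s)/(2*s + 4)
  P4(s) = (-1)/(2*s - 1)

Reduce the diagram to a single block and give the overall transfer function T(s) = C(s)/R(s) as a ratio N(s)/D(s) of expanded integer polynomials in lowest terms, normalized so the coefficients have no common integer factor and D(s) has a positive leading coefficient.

1. apply the feedback formula to P3, P4, giving (-2*s^2 + 3*s - 1)/(4*s^2 + 7*s - 5)
2. series reduction of P1, P2, [P3/(1+P3*P4)]: this yields T(s), and no further normalization is needed

Therefore the answer is (-2*s^2 + 3*s - 1)/(4*s^4 - s^3 - 23*s^2 + 3*s + 5).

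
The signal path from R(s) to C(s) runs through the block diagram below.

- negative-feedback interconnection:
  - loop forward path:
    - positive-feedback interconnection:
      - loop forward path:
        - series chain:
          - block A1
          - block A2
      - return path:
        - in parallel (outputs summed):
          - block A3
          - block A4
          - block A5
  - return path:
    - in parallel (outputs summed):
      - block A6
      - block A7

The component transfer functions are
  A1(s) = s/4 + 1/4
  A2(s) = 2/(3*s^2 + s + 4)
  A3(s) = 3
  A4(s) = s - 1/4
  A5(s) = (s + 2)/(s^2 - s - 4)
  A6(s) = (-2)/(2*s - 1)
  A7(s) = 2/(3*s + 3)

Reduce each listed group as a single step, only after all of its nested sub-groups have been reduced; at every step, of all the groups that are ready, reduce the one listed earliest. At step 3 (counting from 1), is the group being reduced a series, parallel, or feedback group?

Step 1 - cascade A1, A2
Step 2 - parallel reduction of A3, A4, A5
Step 3 - collapse the loop ((A1*A2) forward, (A3+A4+A5) return)
Step 4 - sum the parallel branches A6, A7
Step 5 - reduce the feedback loop with forward [(A1*A2)/(1-(A1*A2)*(A3+A4+A5))] and return (A6+A7)
Step 3 collapses a feedback group.

Answer: feedback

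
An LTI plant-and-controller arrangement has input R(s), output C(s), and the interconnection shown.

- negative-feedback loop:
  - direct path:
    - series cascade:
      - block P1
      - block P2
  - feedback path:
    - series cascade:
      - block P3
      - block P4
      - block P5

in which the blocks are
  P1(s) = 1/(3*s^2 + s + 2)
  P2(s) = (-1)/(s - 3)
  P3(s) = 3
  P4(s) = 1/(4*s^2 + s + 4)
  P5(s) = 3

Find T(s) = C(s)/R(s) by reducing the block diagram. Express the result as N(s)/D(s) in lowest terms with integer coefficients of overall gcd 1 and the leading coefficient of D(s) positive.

1. reduce the series chain P1, P2 gives (-1)/(3*s^3 - 8*s^2 - s - 6)
2. multiply P3, P4, P5 (series) gives 9/(4*s^2 + s + 4)
3. apply the feedback formula to (P1*P2), (P3*P4*P5), which is the overall transfer function T(s) = C(s)/R(s) in lowest terms

Final answer: (-4*s^2 - s - 4)/(12*s^5 - 29*s^4 - 57*s^2 - 10*s - 33)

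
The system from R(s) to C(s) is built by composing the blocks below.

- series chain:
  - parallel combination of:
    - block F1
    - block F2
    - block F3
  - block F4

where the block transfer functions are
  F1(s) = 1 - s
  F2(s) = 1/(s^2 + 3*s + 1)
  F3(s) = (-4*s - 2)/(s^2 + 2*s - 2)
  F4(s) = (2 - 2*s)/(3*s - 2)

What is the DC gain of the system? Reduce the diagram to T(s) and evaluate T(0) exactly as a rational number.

Answer: -3

Working:
(1) combine F1, F2, F3 in parallel, giving (-s^5 - 4*s^4 - 4*s^3 - 4*s^2 - 10*s - 6)/(s^4 + 5*s^3 + 5*s^2 - 4*s - 2)
(2) series reduction of (F1+F2+F3), F4, giving (2*s^6 + 6*s^5 + 12*s^2 - 8*s - 12)/(3*s^5 + 13*s^4 + 5*s^3 - 22*s^2 + 2*s + 4)
That last expression is T(s); at s = 0 only the constant terms survive, so T(0) = -12/4 = -3.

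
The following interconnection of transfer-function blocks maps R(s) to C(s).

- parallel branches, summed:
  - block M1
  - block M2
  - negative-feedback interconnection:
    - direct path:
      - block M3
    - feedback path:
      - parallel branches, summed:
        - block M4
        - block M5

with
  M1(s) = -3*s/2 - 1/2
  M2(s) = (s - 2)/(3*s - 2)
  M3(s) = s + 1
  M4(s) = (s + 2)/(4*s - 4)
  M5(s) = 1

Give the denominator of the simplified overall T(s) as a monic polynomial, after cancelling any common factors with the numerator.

The answer is s^3 + 11*s^2/15 - 32*s/15 + 4/5.

Reasoning:
Step 1: reduce the parallel group M4, M5, giving (5*s - 2)/(4*s - 4)
Step 2: reduce the feedback loop with forward M3 and return (M4+M5), giving (4*s^2 - 4)/(5*s^2 + 7*s - 6)
Step 3: add M1, M2, [M3/(1+M3*(M4+M5))] (parallel), giving (-45*s^4 - 14*s^3 + 63*s^2 - 68*s + 28)/(30*s^3 + 22*s^2 - 64*s + 24)
Step 3 gives the fully reduced T(s), with no common factor left to cancel. The denominator's leading coefficient is 30, so divide each of its coefficients by 30 to get the monic form.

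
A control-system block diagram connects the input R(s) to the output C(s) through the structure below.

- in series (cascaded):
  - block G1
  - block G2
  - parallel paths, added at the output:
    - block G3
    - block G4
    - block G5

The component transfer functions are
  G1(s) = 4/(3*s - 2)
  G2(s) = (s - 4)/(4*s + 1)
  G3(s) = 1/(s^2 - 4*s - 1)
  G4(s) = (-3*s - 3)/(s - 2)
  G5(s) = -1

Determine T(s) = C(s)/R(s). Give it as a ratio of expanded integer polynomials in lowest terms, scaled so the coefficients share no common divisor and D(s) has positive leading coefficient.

(1) combine G3, G4, G5 in parallel = (-4*s^3 + 15*s^2 + 9*s - 1)/(s^3 - 6*s^2 + 7*s + 2)
(2) combine G1, G2, (G3+G4+G5) in series, giving the overall T(s)

Therefore the answer is (-16*s^4 + 124*s^3 - 204*s^2 - 148*s + 16)/(12*s^5 - 77*s^4 + 112*s^3 + s^2 - 24*s - 4).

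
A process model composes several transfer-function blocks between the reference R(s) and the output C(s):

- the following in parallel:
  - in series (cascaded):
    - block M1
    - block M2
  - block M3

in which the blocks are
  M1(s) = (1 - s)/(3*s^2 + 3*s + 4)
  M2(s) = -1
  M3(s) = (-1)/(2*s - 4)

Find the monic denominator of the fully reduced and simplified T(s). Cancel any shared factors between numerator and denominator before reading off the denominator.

The answer is s^3 - s^2 - 2*s/3 - 8/3.

Reasoning:
[1] cascade M1, M2 -> (s - 1)/(3*s^2 + 3*s + 4)
[2] reduce the parallel group (M1*M2), M3 -> (-s^2 - 9*s)/(6*s^3 - 6*s^2 - 4*s - 16)
That last expression is T(s), already simplified. Scaling its denominator by 1/6 (the reciprocal of the leading coefficient) yields the monic denominator.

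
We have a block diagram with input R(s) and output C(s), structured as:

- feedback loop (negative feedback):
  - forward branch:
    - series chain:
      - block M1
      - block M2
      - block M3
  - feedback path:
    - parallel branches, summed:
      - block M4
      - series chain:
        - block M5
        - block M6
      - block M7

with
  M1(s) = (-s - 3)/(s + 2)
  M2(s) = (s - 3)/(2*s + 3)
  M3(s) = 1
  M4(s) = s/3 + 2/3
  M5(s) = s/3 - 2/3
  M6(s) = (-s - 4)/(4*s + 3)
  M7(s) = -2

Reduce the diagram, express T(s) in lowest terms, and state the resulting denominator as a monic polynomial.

Answer: s^4 - 13*s^3 - 133*s^2/3 - 6

Working:
[1] reduce the series chain M1, M2, M3, giving (9 - s^2)/(2*s^2 + 7*s + 6)
[2] reduce the series chain M5, M6, giving (-s^2 - 2*s + 8)/(12*s + 9)
[3] reduce the parallel group M4, (M5*M6), M7, giving (3*s^2 - 15*s - 4)/(12*s + 9)
[4] reduce the feedback loop with forward (M1*M2*M3) and return (M4+(M5*M6)+M7), giving (12*s^3 + 9*s^2 - 108*s - 81)/(3*s^4 - 39*s^3 - 133*s^2 - 18)
No further cancellation is possible in the step-4 result, so that is T(s). Its denominator becomes monic after dividing by the leading coefficient 3.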